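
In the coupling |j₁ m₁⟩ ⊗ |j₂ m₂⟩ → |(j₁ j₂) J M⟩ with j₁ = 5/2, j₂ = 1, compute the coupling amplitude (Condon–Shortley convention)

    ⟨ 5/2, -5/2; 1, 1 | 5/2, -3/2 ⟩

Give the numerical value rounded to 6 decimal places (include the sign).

√[6·1!4!1!/7! · 0!5!2!0!1!4!] = √(1152/7)
  +(−1)^1/∏(1,0,4,1,0,0)! = -1/24  (running -1/24)
⟨..|..⟩ = √(1152/7)·(-1/24) = -0.534522

−√(2/7) ≈ -0.534522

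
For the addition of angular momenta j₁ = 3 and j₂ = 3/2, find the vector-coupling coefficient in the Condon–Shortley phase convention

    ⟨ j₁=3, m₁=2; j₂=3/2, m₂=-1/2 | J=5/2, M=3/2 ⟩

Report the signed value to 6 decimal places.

triangle: 2!×4!×1!/8! = 48/40320
(j±m)!: 5!×1!×1!×2!×4!×1! = 5760
prefactor² = (2J+1)×Δ×N² = 288/7
  k=0: +1/(0!×2!×1!×1!×3!×0!) = 1/12
  k=1: −1/(1!×1!×0!×0!×4!×1!) = -1/24
Σ = 1/24  ⇒  CG² = 288/7×1/24² = 1/14
CG = +√(1/14) = +0.267261

+√(1/14) ≈ +0.267261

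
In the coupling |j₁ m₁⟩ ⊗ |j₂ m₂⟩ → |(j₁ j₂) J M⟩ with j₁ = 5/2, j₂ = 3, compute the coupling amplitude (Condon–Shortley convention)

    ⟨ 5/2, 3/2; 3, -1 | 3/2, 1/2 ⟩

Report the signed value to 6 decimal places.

triangle: 4!*1!*2!/8! = 48/40320
(j±m)!: 4!*1!*2!*4!*2!*1! = 2304
prefactor² = (2J+1)*Δ*N² = 384/35
  k=0: +1/(0!*4!*1!*2!*0!*0!) = 1/48
  k=1: −1/(1!*3!*0!*1!*1!*1!) = -1/6
Σ = -7/48  ⇒  CG² = 384/35*(-7/48)² = 7/30
CG = −√(7/30) = -0.483046

−√(7/30) ≈ -0.483046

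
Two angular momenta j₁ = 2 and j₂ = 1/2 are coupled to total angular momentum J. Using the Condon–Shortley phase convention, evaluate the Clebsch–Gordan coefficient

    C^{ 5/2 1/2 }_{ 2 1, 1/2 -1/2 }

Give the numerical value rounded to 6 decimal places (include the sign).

j₁+j₂−J=0  J+j₁−j₂=4  J−j₁+j₂=1  j₁+j₂+J+1=6
(j₁±m₁, j₂±m₂, J±M) = (3,1,0,1,3,2)
P² = 72/5
sum k=0..0:
  [0] +1/6 = 1/6
S = 1/6
C² = P²·S² = 2/5 ; C = +0.632456

+√(2/5) = +0.632456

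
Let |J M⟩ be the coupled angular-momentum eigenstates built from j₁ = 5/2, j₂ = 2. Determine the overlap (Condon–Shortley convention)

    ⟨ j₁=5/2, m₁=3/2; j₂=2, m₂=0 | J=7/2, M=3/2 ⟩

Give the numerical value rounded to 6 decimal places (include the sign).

+√(2/7) ≈ +0.534522

triangle: 1!×4!×3!/9! = 144/362880
(j±m)!: 4!×1!×2!×2!×5!×2! = 23040
prefactor² = (2J+1)×Δ×N² = 512/7
  k=0: +1/(0!×1!×1!×2!×3!×1!) = 1/12
  k=1: −1/(1!×0!×0!×1!×4!×2!) = -1/48
Σ = 1/16  ⇒  CG² = 512/7×1/16² = 2/7
CG = +√(2/7) = +0.534522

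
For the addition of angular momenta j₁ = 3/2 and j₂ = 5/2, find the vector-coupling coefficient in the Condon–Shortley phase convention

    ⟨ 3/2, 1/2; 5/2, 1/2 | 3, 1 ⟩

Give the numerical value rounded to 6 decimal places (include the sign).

+0.129099

j₁+j₂−J=1  J+j₁−j₂=2  J−j₁+j₂=4  j₁+j₂+J+1=8
(j₁±m₁, j₂±m₂, J±M) = (2,1,3,2,4,2)
P² = 48/5
sum k=0..1:
  [0] +1/6 = 1/6
  [1] −1/8 = -1/8
S = 1/24
C² = P²·S² = 1/60 ; C = +0.129099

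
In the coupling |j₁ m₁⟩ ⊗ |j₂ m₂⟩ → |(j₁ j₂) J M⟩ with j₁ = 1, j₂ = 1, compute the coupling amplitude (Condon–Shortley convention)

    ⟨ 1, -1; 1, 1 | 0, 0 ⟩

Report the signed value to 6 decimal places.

+√(1/3) = +0.577350

√[1·2!0!0!/3! · 0!2!2!0!0!0!] = √(4/3)
  +(−1)^2/∏(2,0,0,0,0,0)! = 1/2  (running 1/2)
⟨..|..⟩ = √(4/3)·(1/2) = +0.577350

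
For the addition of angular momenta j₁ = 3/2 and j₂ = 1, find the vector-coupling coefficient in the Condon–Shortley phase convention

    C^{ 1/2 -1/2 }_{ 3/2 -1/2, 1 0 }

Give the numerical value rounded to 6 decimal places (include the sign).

√[2·2!1!0!/4! · 1!2!1!1!0!1!] = √(1/3)
  +(−1)^1/∏(1,1,1,0,0,0)! = -1  (running -1)
⟨..|..⟩ = √(1/3)·(-1) = -0.577350

-0.577350  (= −√(1/3))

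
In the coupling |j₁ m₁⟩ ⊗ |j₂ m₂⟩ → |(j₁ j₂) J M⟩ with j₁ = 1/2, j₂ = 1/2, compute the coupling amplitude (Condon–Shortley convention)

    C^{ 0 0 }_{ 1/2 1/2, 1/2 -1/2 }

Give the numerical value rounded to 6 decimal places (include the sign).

√[1·1!0!0!/2! · 1!0!0!1!0!0!] = √(1/2)
  +(−1)^0/∏(0,1,0,0,0,0)! = 1  (running 1)
⟨..|..⟩ = √(1/2)·(1) = +0.707107

+√(1/2) = +0.707107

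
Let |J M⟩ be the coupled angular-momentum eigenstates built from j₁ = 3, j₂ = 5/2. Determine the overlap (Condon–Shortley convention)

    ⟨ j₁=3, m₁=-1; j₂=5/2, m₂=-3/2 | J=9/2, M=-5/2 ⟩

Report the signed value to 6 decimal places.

+0.317821

triangle: 1!·5!·4!/11! = 2880/39916800
(j±m)!: 2!·4!·1!·4!·2!·7! = 11612160
prefactor² = (2J+1)·Δ·N² = 92160/11
  k=0: +1/(0!·1!·4!·1!·1!·3!) = 1/144
  k=1: −1/(1!·0!·3!·0!·2!·4!) = -1/288
Σ = 1/288  ⇒  CG² = 92160/11·1/288² = 10/99
CG = +√(10/99) = +0.317821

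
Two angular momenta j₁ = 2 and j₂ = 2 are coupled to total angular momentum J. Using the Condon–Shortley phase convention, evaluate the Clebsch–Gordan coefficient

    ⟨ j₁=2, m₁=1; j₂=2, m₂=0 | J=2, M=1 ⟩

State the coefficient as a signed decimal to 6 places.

-0.267261  (= −√(1/14))

√[5·2!2!2!/7! · 3!1!2!2!3!1!] = √(8/7)
  +(−1)^0/∏(0,2,1,2,1,0)! = 1/4  (running 1/4)
  +(−1)^1/∏(1,1,0,1,2,1)! = -1/2  (running -1/4)
⟨..|..⟩ = √(8/7)·(-1/4) = -0.267261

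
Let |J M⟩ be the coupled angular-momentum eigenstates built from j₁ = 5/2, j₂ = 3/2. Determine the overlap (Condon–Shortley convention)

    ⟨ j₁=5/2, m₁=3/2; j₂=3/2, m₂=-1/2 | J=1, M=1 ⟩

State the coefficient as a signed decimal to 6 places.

triangle: 3!·2!·0!/6! = 12/720
(j±m)!: 4!·1!·1!·2!·2!·0! = 96
prefactor² = (2J+1)·Δ·N² = 24/5
  k=1: −1/(1!·2!·0!·0!·2!·0!) = -1/4
Σ = -1/4  ⇒  CG² = 24/5·(-1/4)² = 3/10
CG = −√(3/10) = -0.547723

-0.547723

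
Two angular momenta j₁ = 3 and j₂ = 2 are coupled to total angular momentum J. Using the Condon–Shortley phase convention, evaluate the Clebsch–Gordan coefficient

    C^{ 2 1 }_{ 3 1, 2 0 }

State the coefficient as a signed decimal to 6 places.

-0.377964

√[5·3!3!1!/8! · 4!2!2!2!3!1!] = √(36/7)
  +(−1)^1/∏(1,2,1,1,2,0)! = -1/4  (running -1/4)
  +(−1)^2/∏(2,1,0,0,3,1)! = 1/12  (running -1/6)
⟨..|..⟩ = √(36/7)·(-1/6) = -0.377964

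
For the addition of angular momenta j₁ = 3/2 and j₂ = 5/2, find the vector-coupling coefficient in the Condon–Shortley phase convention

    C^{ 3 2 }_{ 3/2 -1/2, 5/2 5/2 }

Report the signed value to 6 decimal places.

-0.645497

√[7·1!2!4!/8! · 1!2!5!0!5!1!] = √(240)
  +(−1)^1/∏(1,0,1,4,1,0)! = -1/24  (running -1/24)
⟨..|..⟩ = √(240)·(-1/24) = -0.645497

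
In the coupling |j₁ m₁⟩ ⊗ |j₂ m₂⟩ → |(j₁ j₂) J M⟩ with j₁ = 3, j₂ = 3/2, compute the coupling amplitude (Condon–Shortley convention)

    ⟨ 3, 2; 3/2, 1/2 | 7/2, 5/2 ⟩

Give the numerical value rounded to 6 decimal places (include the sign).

+0.377964  (= +√(1/7))

√[8·1!5!2!/9! · 5!1!2!1!6!1!] = √(6400/7)
  +(−1)^0/∏(0,1,1,2,4,0)! = 1/48  (running 1/48)
  +(−1)^1/∏(1,0,0,1,5,1)! = -1/120  (running 1/80)
⟨..|..⟩ = √(6400/7)·(1/80) = +0.377964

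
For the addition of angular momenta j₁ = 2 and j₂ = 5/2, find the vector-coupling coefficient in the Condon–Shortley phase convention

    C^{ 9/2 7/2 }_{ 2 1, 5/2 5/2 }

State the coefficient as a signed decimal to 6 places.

+0.666667  (= +√(4/9))

triangle: 0!×4!×5!/10! = 2880/3628800
(j±m)!: 3!×1!×5!×0!×8!×1! = 29030400
prefactor² = (2J+1)×Δ×N² = 230400
  k=0: +1/(0!×0!×1!×5!×3!×0!) = 1/720
Σ = 1/720  ⇒  CG² = 230400×1/720² = 4/9
CG = +√(4/9) = +0.666667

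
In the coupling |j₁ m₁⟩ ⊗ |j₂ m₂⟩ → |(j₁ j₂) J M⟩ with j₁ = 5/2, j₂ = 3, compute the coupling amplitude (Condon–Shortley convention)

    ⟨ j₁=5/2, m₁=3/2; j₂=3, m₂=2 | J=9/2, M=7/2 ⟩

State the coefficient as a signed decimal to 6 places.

j₁+j₂−J=1  J+j₁−j₂=4  J−j₁+j₂=5  j₁+j₂+J+1=11
(j₁±m₁, j₂±m₂, J±M) = (4,1,5,1,8,1)
P² = 921600/11
sum k=0..1:
  [0] +1/720 = 1/720
  [1] −1/576 = -1/576
S = -1/2880
C² = P²·S² = 1/99 ; C = -0.100504

-0.100504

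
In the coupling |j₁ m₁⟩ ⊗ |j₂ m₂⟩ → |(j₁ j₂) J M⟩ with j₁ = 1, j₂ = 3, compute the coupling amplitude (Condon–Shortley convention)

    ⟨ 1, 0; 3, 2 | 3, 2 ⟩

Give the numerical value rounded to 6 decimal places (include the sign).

-0.577350  (= −√(1/3))

j₁+j₂−J=1  J+j₁−j₂=1  J−j₁+j₂=5  j₁+j₂+J+1=8
(j₁±m₁, j₂±m₂, J±M) = (1,1,5,1,5,1)
P² = 300
sum k=0..1:
  [0] +1/120 = 1/120
  [1] −1/24 = -1/24
S = -1/30
C² = P²·S² = 1/3 ; C = -0.577350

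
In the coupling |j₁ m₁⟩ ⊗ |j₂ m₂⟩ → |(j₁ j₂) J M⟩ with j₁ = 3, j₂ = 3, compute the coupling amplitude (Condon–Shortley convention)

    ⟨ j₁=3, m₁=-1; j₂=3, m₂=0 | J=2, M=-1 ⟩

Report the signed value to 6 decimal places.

+√(1/42) ≈ +0.154303

triangle: 4!*2!*2!/9! = 96/362880
(j±m)!: 2!*4!*3!*3!*1!*3! = 10368
prefactor² = (2J+1)*Δ*N² = 96/7
  k=2: +1/(2!*2!*2!*1!*0!*1!) = 1/8
  k=3: −1/(3!*1!*1!*0!*1!*2!) = -1/12
Σ = 1/24  ⇒  CG² = 96/7*1/24² = 1/42
CG = +√(1/42) = +0.154303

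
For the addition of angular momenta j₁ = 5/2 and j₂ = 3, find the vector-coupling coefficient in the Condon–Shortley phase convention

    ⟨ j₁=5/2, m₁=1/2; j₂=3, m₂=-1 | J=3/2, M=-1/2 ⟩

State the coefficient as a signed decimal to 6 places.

-0.097590

j₁+j₂−J=4  J+j₁−j₂=1  J−j₁+j₂=2  j₁+j₂+J+1=8
(j₁±m₁, j₂±m₂, J±M) = (3,2,2,4,1,2)
P² = 192/35
sum k=1..2:
  [1] −1/6 = -1/6
  [2] +1/8 = 1/8
S = -1/24
C² = P²·S² = 1/105 ; C = -0.097590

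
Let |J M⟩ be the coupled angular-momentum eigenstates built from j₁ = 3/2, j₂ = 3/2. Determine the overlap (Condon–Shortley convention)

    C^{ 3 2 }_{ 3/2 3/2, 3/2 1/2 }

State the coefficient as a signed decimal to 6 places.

triangle: 0!·3!·3!/7! = 36/5040
(j±m)!: 3!·0!·2!·1!·5!·1! = 1440
prefactor² = (2J+1)·Δ·N² = 72
  k=0: +1/(0!·0!·0!·2!·3!·1!) = 1/12
Σ = 1/12  ⇒  CG² = 72·1/12² = 1/2
CG = +√(1/2) = +0.707107

+0.707107  (= +√(1/2))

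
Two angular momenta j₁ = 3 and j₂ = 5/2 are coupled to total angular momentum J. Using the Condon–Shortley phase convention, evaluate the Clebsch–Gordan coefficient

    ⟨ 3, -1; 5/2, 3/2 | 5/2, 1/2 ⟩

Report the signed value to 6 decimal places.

+√(1/35) ≈ +0.169031

triangle: 3!×3!×2!/9! = 72/362880
(j±m)!: 2!×4!×4!×1!×3!×2! = 13824
prefactor² = (2J+1)×Δ×N² = 576/35
  k=2: +1/(2!×1!×2!×2!×1!×0!) = 1/8
  k=3: −1/(3!×0!×1!×1!×2!×1!) = -1/12
Σ = 1/24  ⇒  CG² = 576/35×1/24² = 1/35
CG = +√(1/35) = +0.169031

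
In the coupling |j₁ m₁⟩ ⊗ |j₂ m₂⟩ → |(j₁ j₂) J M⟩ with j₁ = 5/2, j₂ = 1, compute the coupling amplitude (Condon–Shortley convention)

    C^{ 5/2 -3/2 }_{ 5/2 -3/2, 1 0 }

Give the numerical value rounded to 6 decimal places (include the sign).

−√(9/35) ≈ -0.507093

triangle: 1!·4!·1!/7! = 24/5040
(j±m)!: 1!·4!·1!·1!·1!·4! = 576
prefactor² = (2J+1)·Δ·N² = 576/35
  k=0: +1/(0!·1!·4!·1!·0!·0!) = 1/24
  k=1: −1/(1!·0!·3!·0!·1!·1!) = -1/6
Σ = -1/8  ⇒  CG² = 576/35·(-1/8)² = 9/35
CG = −√(9/35) = -0.507093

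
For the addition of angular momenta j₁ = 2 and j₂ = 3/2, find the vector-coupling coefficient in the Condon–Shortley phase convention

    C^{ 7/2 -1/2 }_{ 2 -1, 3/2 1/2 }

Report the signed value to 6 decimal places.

triangle: 0!*4!*3!/8! = 144/40320
(j±m)!: 1!*3!*2!*1!*3!*4! = 1728
prefactor² = (2J+1)*Δ*N² = 1728/35
  k=0: +1/(0!*0!*3!*2!*1!*1!) = 1/12
Σ = 1/12  ⇒  CG² = 1728/35*1/12² = 12/35
CG = +√(12/35) = +0.585540

+0.585540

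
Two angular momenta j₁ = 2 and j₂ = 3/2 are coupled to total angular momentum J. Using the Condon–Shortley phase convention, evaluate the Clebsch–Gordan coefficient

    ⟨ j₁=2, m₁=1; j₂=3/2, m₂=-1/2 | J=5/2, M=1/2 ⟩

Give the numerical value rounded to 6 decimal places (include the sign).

j₁+j₂−J=1  J+j₁−j₂=3  J−j₁+j₂=2  j₁+j₂+J+1=7
(j₁±m₁, j₂±m₂, J±M) = (3,1,1,2,3,2)
P² = 72/35
sum k=0..1:
  [0] +1/2 = 1/2
  [1] −1/12 = -1/12
S = 5/12
C² = P²·S² = 5/14 ; C = +0.597614

+√(5/14) ≈ +0.597614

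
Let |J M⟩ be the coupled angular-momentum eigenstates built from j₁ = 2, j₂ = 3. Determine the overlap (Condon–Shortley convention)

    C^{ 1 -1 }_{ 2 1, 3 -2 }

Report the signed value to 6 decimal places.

-0.534522  (= −√(2/7))

√[3·4!0!2!/7! · 3!1!1!5!0!2!] = √(288/7)
  +(−1)^1/∏(1,3,0,0,0,2)! = -1/12  (running -1/12)
⟨..|..⟩ = √(288/7)·(-1/12) = -0.534522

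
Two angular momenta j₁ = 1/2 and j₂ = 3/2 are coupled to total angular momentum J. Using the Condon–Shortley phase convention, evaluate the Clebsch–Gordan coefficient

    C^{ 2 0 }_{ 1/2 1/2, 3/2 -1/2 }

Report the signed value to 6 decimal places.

j₁+j₂−J=0  J+j₁−j₂=1  J−j₁+j₂=3  j₁+j₂+J+1=5
(j₁±m₁, j₂±m₂, J±M) = (1,0,1,2,2,2)
P² = 2
sum k=0..0:
  [0] +1/2 = 1/2
S = 1/2
C² = P²·S² = 1/2 ; C = +0.707107

+0.707107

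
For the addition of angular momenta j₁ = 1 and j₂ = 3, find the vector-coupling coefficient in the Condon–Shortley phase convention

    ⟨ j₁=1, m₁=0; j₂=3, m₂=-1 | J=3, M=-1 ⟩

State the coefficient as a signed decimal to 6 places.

j₁+j₂−J=1  J+j₁−j₂=1  J−j₁+j₂=5  j₁+j₂+J+1=8
(j₁±m₁, j₂±m₂, J±M) = (1,1,2,4,2,4)
P² = 48
sum k=0..1:
  [0] +1/12 = 1/12
  [1] −1/24 = -1/24
S = 1/24
C² = P²·S² = 1/12 ; C = +0.288675

+0.288675  (= +√(1/12))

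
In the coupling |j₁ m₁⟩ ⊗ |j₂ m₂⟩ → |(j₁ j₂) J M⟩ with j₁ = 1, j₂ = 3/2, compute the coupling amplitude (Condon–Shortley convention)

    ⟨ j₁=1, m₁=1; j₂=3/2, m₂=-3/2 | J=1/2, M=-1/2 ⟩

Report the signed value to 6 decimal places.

√[2·2!0!1!/4! · 2!0!0!3!0!1!] = √(2)
  +(−1)^0/∏(0,2,0,0,0,1)! = 1/2  (running 1/2)
⟨..|..⟩ = √(2)·(1/2) = +0.707107

+0.707107  (= +√(1/2))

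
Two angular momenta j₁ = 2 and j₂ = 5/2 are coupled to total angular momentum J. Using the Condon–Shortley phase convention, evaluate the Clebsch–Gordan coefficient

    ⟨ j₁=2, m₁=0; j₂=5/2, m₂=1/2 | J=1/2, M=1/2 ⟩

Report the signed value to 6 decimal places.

+0.447214  (= +√(1/5))

j₁+j₂−J=4  J+j₁−j₂=0  J−j₁+j₂=1  j₁+j₂+J+1=6
(j₁±m₁, j₂±m₂, J±M) = (2,2,3,2,1,0)
P² = 16/5
sum k=2..2:
  [2] +1/4 = 1/4
S = 1/4
C² = P²·S² = 1/5 ; C = +0.447214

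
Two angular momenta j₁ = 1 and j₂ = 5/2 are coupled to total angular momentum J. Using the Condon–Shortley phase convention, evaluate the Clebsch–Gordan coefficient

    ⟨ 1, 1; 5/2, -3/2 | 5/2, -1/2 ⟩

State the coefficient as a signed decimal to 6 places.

+0.676123  (= +√(16/35))

j₁+j₂−J=1  J+j₁−j₂=1  J−j₁+j₂=4  j₁+j₂+J+1=7
(j₁±m₁, j₂±m₂, J±M) = (2,0,1,4,2,3)
P² = 576/35
sum k=0..0:
  [0] +1/6 = 1/6
S = 1/6
C² = P²·S² = 16/35 ; C = +0.676123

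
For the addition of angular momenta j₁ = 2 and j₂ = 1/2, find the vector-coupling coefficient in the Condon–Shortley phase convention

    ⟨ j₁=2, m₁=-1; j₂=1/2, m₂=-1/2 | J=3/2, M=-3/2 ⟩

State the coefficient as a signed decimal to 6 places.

+√(1/5) = +0.447214

triangle: 1!*3!*0!/5! = 6/120
(j±m)!: 1!*3!*0!*1!*0!*3! = 36
prefactor² = (2J+1)*Δ*N² = 36/5
  k=0: +1/(0!*1!*3!*0!*0!*0!) = 1/6
Σ = 1/6  ⇒  CG² = 36/5*1/6² = 1/5
CG = +√(1/5) = +0.447214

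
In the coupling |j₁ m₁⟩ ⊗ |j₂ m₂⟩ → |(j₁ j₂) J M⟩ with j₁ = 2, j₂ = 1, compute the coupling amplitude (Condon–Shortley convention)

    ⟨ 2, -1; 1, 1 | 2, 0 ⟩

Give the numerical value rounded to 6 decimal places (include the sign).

triangle: 1!×3!×1!/6! = 6/720
(j±m)!: 1!×3!×2!×0!×2!×2! = 48
prefactor² = (2J+1)×Δ×N² = 2
  k=1: −1/(1!×0!×2!×1!×1!×0!) = -1/2
Σ = -1/2  ⇒  CG² = 2×(-1/2)² = 1/2
CG = −√(1/2) = -0.707107

-0.707107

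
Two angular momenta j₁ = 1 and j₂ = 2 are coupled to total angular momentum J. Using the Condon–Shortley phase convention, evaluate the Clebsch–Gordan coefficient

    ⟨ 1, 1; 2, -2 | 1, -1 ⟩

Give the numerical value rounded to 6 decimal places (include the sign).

+√(3/5) ≈ +0.774597

triangle: 2!*0!*2!/5! = 4/120
(j±m)!: 2!*0!*0!*4!*0!*2! = 96
prefactor² = (2J+1)*Δ*N² = 48/5
  k=0: +1/(0!*2!*0!*0!*0!*2!) = 1/4
Σ = 1/4  ⇒  CG² = 48/5*1/4² = 3/5
CG = +√(3/5) = +0.774597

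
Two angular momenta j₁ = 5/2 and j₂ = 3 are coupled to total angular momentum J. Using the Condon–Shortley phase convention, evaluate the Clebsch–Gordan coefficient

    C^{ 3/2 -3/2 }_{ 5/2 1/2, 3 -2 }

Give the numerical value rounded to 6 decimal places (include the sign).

−√(2/7) = -0.534522

triangle: 4!*1!*2!/8! = 48/40320
(j±m)!: 3!*2!*1!*5!*0!*3! = 8640
prefactor² = (2J+1)*Δ*N² = 288/7
  k=1: −1/(1!*3!*1!*0!*0!*2!) = -1/12
Σ = -1/12  ⇒  CG² = 288/7*(-1/12)² = 2/7
CG = −√(2/7) = -0.534522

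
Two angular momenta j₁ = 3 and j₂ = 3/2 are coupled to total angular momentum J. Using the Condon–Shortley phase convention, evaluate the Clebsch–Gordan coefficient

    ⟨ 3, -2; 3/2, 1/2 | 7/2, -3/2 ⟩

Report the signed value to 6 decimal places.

√[8·1!5!2!/9! · 1!5!2!1!2!5!] = √(6400/21)
  +(−1)^0/∏(0,1,5,2,0,0)! = 1/240  (running 1/240)
  +(−1)^1/∏(1,0,4,1,1,1)! = -1/24  (running -3/80)
⟨..|..⟩ = √(6400/21)·(-3/80) = -0.654654

-0.654654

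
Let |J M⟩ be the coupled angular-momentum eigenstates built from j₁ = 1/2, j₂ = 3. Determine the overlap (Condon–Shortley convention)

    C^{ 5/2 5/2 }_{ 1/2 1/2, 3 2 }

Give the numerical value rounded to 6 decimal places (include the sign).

triangle: 1!·0!·5!/7! = 120/5040
(j±m)!: 1!·0!·5!·1!·5!·0! = 14400
prefactor² = (2J+1)·Δ·N² = 14400/7
  k=0: +1/(0!·1!·0!·5!·0!·0!) = 1/120
Σ = 1/120  ⇒  CG² = 14400/7·1/120² = 1/7
CG = +√(1/7) = +0.377964

+0.377964  (= +√(1/7))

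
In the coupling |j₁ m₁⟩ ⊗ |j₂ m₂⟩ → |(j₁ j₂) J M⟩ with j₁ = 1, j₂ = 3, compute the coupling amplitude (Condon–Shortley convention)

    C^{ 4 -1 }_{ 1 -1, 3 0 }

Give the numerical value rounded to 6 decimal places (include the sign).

+0.597614  (= +√(5/14))

j₁+j₂−J=0  J+j₁−j₂=2  J−j₁+j₂=6  j₁+j₂+J+1=9
(j₁±m₁, j₂±m₂, J±M) = (0,2,3,3,3,5)
P² = 12960/7
sum k=0..0:
  [0] +1/72 = 1/72
S = 1/72
C² = P²·S² = 5/14 ; C = +0.597614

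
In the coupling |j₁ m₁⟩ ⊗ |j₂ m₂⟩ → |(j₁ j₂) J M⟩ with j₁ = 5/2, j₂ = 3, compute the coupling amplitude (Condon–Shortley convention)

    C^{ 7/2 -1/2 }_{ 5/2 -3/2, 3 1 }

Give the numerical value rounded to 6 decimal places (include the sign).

+√(8/63) ≈ +0.356348

√[8·2!3!4!/10! · 1!4!4!2!3!4!] = √(18432/175)
  +(−1)^1/∏(1,1,3,3,0,1)! = -1/36  (running -1/36)
  +(−1)^2/∏(2,0,2,2,1,2)! = 1/16  (running 5/144)
⟨..|..⟩ = √(18432/175)·(5/144) = +0.356348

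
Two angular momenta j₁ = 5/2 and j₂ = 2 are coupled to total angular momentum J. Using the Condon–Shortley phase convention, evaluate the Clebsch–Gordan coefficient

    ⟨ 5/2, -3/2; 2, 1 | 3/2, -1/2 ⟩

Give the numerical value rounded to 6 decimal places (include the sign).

triangle: 3!×2!×1!/7! = 12/5040
(j±m)!: 1!×4!×3!×1!×1!×2! = 288
prefactor² = (2J+1)×Δ×N² = 96/35
  k=2: +1/(2!×1!×2!×1!×0!×0!) = 1/4
  k=3: −1/(3!×0!×1!×0!×1!×1!) = -1/6
Σ = 1/12  ⇒  CG² = 96/35×1/12² = 2/105
CG = +√(2/105) = +0.138013

+0.138013  (= +√(2/105))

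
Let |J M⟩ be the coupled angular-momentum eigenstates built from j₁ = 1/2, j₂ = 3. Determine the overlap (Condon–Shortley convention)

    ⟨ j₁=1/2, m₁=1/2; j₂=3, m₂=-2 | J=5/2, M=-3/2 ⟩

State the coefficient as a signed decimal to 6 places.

+√(5/7) = +0.845154

j₁+j₂−J=1  J+j₁−j₂=0  J−j₁+j₂=5  j₁+j₂+J+1=7
(j₁±m₁, j₂±m₂, J±M) = (1,0,1,5,1,4)
P² = 2880/7
sum k=0..0:
  [0] +1/24 = 1/24
S = 1/24
C² = P²·S² = 5/7 ; C = +0.845154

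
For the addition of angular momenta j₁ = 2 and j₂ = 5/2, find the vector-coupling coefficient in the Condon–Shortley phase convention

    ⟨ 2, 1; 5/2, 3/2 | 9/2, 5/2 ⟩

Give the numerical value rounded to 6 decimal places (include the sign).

√[10·0!4!5!/10! · 3!1!4!1!7!2!] = √(11520)
  +(−1)^0/∏(0,0,1,4,3,1)! = 1/144  (running 1/144)
⟨..|..⟩ = √(11520)·(1/144) = +0.745356

+√(5/9) ≈ +0.745356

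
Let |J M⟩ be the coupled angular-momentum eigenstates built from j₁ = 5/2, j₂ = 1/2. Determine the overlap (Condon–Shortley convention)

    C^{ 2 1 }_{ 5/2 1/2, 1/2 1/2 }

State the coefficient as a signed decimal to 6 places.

−√(1/3) = -0.577350

√[5·1!4!0!/6! · 3!2!1!0!3!1!] = √(12)
  +(−1)^1/∏(1,0,1,0,3,0)! = -1/6  (running -1/6)
⟨..|..⟩ = √(12)·(-1/6) = -0.577350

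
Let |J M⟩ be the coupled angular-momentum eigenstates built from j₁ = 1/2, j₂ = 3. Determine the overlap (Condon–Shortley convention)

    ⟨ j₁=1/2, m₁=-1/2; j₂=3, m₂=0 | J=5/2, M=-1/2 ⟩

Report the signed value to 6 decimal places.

j₁+j₂−J=1  J+j₁−j₂=0  J−j₁+j₂=5  j₁+j₂+J+1=7
(j₁±m₁, j₂±m₂, J±M) = (0,1,3,3,2,3)
P² = 432/7
sum k=1..1:
  [1] −1/12 = -1/12
S = -1/12
C² = P²·S² = 3/7 ; C = -0.654654

-0.654654  (= −√(3/7))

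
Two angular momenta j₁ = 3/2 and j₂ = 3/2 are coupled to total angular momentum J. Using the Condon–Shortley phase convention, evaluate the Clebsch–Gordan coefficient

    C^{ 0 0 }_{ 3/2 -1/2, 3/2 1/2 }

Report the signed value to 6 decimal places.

triangle: 3!·0!·0!/4! = 6/24
(j±m)!: 1!·2!·2!·1!·0!·0! = 4
prefactor² = (2J+1)·Δ·N² = 1
  k=2: +1/(2!·1!·0!·0!·0!·0!) = 1/2
Σ = 1/2  ⇒  CG² = 1·1/2² = 1/4
CG = +√(1/4) = +0.500000

+0.500000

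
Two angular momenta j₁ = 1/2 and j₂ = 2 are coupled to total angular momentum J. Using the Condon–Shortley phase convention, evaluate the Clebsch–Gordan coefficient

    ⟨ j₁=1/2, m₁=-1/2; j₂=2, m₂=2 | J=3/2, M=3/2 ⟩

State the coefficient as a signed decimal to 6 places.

−√(4/5) ≈ -0.894427

triangle: 1!*0!*3!/5! = 6/120
(j±m)!: 0!*1!*4!*0!*3!*0! = 144
prefactor² = (2J+1)*Δ*N² = 144/5
  k=1: −1/(1!*0!*0!*3!*0!*0!) = -1/6
Σ = -1/6  ⇒  CG² = 144/5*(-1/6)² = 4/5
CG = −√(4/5) = -0.894427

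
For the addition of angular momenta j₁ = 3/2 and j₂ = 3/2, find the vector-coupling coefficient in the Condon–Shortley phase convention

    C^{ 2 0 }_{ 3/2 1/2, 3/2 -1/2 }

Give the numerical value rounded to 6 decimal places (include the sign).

+0.500000

j₁+j₂−J=1  J+j₁−j₂=2  J−j₁+j₂=2  j₁+j₂+J+1=6
(j₁±m₁, j₂±m₂, J±M) = (2,1,1,2,2,2)
P² = 4/9
sum k=0..1:
  [0] +1/1 = 1
  [1] −1/4 = -1/4
S = 3/4
C² = P²·S² = 1/4 ; C = +0.500000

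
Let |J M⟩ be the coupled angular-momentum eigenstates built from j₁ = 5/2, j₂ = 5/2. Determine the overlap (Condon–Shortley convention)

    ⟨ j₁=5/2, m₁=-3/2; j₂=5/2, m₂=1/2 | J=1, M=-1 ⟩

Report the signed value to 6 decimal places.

√[3·4!1!1!/7! · 1!4!3!2!0!2!] = √(288/35)
  +(−1)^3/∏(3,1,1,0,0,1)! = -1/6  (running -1/6)
⟨..|..⟩ = √(288/35)·(-1/6) = -0.478091

-0.478091  (= −√(8/35))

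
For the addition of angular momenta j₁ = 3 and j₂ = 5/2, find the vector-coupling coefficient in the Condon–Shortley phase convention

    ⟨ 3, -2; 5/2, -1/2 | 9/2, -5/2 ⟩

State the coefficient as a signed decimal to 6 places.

triangle: 1!×5!×4!/11! = 2880/39916800
(j±m)!: 1!×5!×2!×3!×2!×7! = 14515200
prefactor² = (2J+1)×Δ×N² = 115200/11
  k=0: +1/(0!×1!×5!×2!×0!×2!) = 1/480
  k=1: −1/(1!×0!×4!×1!×1!×3!) = -1/144
Σ = -7/1440  ⇒  CG² = 115200/11×(-7/1440)² = 49/198
CG = −√(49/198) = -0.497468

-0.497468  (= −√(49/198))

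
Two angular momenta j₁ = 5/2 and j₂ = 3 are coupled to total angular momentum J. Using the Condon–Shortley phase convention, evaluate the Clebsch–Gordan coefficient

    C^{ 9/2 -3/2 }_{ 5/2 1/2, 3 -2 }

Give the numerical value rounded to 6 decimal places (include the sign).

+0.604815  (= +√(169/462))

√[10·1!4!5!/11! · 3!2!1!5!3!6!] = √(345600/77)
  +(−1)^0/∏(0,1,2,1,2,4)! = 1/96  (running 1/96)
  +(−1)^1/∏(1,0,1,0,3,5)! = -1/720  (running 13/1440)
⟨..|..⟩ = √(345600/77)·(13/1440) = +0.604815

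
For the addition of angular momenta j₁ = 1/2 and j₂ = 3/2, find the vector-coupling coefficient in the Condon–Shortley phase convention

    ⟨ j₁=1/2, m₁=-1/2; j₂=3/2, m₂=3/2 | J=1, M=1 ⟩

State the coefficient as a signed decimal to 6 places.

√[3·1!0!2!/4! · 0!1!3!0!2!0!] = √(3)
  +(−1)^1/∏(1,0,0,2,0,0)! = -1/2  (running -1/2)
⟨..|..⟩ = √(3)·(-1/2) = -0.866025

-0.866025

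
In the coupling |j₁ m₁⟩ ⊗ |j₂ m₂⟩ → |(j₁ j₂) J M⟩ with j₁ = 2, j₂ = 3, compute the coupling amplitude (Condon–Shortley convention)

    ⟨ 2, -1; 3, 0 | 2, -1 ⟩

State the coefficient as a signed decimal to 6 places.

triangle: 3!×1!×3!/8! = 36/40320
(j±m)!: 1!×3!×3!×3!×1!×3! = 1296
prefactor² = (2J+1)×Δ×N² = 81/14
  k=2: +1/(2!×1!×1!×1!×0!×2!) = 1/4
  k=3: −1/(3!×0!×0!×0!×1!×3!) = -1/36
Σ = 2/9  ⇒  CG² = 81/14×2/9² = 2/7
CG = +√(2/7) = +0.534522

+√(2/7) = +0.534522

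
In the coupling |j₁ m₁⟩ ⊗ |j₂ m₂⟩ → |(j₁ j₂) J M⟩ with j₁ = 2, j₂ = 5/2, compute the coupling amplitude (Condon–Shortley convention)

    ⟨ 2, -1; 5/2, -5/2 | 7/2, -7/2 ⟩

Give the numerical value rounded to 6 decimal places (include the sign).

√[8·1!3!4!/9! · 1!3!0!5!0!7!] = √(11520)
  +(−1)^0/∏(0,1,3,0,0,4)! = 1/144  (running 1/144)
⟨..|..⟩ = √(11520)·(1/144) = +0.745356

+0.745356  (= +√(5/9))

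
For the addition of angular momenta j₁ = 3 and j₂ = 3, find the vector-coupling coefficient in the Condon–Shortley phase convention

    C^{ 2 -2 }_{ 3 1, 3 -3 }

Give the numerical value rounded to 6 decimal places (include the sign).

j₁+j₂−J=4  J+j₁−j₂=2  J−j₁+j₂=2  j₁+j₂+J+1=9
(j₁±m₁, j₂±m₂, J±M) = (4,2,0,6,0,4)
P² = 7680/7
sum k=0..0:
  [0] +1/96 = 1/96
S = 1/96
C² = P²·S² = 5/42 ; C = +0.345033

+0.345033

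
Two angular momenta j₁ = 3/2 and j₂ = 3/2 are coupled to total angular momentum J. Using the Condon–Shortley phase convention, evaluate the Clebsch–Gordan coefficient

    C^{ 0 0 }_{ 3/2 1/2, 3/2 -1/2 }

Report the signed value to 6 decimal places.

j₁+j₂−J=3  J+j₁−j₂=0  J−j₁+j₂=0  j₁+j₂+J+1=4
(j₁±m₁, j₂±m₂, J±M) = (2,1,1,2,0,0)
P² = 1
sum k=1..1:
  [1] −1/2 = -1/2
S = -1/2
C² = P²·S² = 1/4 ; C = -0.500000

−√(1/4) = -0.500000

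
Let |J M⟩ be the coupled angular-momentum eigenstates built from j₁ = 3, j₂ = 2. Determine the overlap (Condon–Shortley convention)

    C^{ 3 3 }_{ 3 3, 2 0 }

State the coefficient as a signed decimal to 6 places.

+√(5/12) ≈ +0.645497

triangle: 2!·4!·2!/9! = 96/362880
(j±m)!: 6!·0!·2!·2!·6!·0! = 2073600
prefactor² = (2J+1)·Δ·N² = 3840
  k=0: +1/(0!·2!·0!·2!·4!·0!) = 1/96
Σ = 1/96  ⇒  CG² = 3840·1/96² = 5/12
CG = +√(5/12) = +0.645497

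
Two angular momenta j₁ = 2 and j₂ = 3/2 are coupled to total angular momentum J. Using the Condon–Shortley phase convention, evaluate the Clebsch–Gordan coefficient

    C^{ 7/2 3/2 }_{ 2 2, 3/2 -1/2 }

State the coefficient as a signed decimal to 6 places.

triangle: 0!*4!*3!/8! = 144/40320
(j±m)!: 4!*0!*1!*2!*5!*2! = 11520
prefactor² = (2J+1)*Δ*N² = 2304/7
  k=0: +1/(0!*0!*0!*1!*4!*2!) = 1/48
Σ = 1/48  ⇒  CG² = 2304/7*1/48² = 1/7
CG = +√(1/7) = +0.377964

+√(1/7) = +0.377964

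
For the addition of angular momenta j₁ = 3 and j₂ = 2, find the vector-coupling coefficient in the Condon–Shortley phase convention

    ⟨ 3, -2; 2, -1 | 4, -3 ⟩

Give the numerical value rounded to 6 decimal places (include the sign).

-0.223607

j₁+j₂−J=1  J+j₁−j₂=5  J−j₁+j₂=3  j₁+j₂+J+1=10
(j₁±m₁, j₂±m₂, J±M) = (1,5,1,3,1,7)
P² = 6480
sum k=0..1:
  [0] +1/240 = 1/240
  [1] −1/144 = -1/144
S = -1/360
C² = P²·S² = 1/20 ; C = -0.223607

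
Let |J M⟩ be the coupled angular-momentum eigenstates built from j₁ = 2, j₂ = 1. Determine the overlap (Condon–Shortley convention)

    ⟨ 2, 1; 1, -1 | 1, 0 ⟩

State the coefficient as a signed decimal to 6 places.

+√(3/10) ≈ +0.547723

j₁+j₂−J=2  J+j₁−j₂=2  J−j₁+j₂=0  j₁+j₂+J+1=5
(j₁±m₁, j₂±m₂, J±M) = (3,1,0,2,1,1)
P² = 6/5
sum k=0..0:
  [0] +1/2 = 1/2
S = 1/2
C² = P²·S² = 3/10 ; C = +0.547723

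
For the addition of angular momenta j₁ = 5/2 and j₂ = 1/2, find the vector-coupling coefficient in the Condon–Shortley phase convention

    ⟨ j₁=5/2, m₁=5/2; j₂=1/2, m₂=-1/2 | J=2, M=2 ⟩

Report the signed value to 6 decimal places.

+0.912871  (= +√(5/6))

√[5·1!4!0!/6! · 5!0!0!1!4!0!] = √(480)
  +(−1)^0/∏(0,1,0,0,4,0)! = 1/24  (running 1/24)
⟨..|..⟩ = √(480)·(1/24) = +0.912871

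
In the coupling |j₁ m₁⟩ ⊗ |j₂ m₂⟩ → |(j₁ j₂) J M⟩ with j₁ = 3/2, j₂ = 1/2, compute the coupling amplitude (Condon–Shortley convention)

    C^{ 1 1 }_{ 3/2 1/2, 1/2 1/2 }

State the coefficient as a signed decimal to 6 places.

j₁+j₂−J=1  J+j₁−j₂=2  J−j₁+j₂=0  j₁+j₂+J+1=4
(j₁±m₁, j₂±m₂, J±M) = (2,1,1,0,2,0)
P² = 1
sum k=1..1:
  [1] −1/2 = -1/2
S = -1/2
C² = P²·S² = 1/4 ; C = -0.500000

-0.500000  (= −√(1/4))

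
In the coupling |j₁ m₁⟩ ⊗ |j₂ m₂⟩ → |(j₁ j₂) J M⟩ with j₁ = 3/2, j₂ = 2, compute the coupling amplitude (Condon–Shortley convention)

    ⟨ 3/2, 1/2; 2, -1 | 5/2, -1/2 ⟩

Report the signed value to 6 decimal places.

j₁+j₂−J=1  J+j₁−j₂=2  J−j₁+j₂=3  j₁+j₂+J+1=7
(j₁±m₁, j₂±m₂, J±M) = (2,1,1,3,2,3)
P² = 72/35
sum k=0..1:
  [0] +1/2 = 1/2
  [1] −1/12 = -1/12
S = 5/12
C² = P²·S² = 5/14 ; C = +0.597614

+0.597614  (= +√(5/14))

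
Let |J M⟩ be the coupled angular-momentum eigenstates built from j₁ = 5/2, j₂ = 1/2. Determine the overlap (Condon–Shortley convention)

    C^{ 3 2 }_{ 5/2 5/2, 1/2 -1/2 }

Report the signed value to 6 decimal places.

j₁+j₂−J=0  J+j₁−j₂=5  J−j₁+j₂=1  j₁+j₂+J+1=7
(j₁±m₁, j₂±m₂, J±M) = (5,0,0,1,5,1)
P² = 2400
sum k=0..0:
  [0] +1/120 = 1/120
S = 1/120
C² = P²·S² = 1/6 ; C = +0.408248

+√(1/6) = +0.408248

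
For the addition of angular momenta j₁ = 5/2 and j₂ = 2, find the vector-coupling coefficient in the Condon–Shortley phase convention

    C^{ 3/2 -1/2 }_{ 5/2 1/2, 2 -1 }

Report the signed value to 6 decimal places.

−√(5/21) = -0.487950

triangle: 3!*2!*1!/7! = 12/5040
(j±m)!: 3!*2!*1!*3!*1!*2! = 144
prefactor² = (2J+1)*Δ*N² = 48/35
  k=0: +1/(0!*3!*2!*1!*0!*0!) = 1/12
  k=1: −1/(1!*2!*1!*0!*1!*1!) = -1/2
Σ = -5/12  ⇒  CG² = 48/35*(-5/12)² = 5/21
CG = −√(5/21) = -0.487950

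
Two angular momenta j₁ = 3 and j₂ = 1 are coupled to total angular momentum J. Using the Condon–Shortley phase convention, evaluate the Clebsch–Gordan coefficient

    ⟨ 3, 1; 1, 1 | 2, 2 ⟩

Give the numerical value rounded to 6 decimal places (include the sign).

triangle: 2!*4!*0!/7! = 48/5040
(j±m)!: 4!*2!*2!*0!*4!*0! = 2304
prefactor² = (2J+1)*Δ*N² = 768/7
  k=2: +1/(2!*0!*0!*0!*4!*0!) = 1/48
Σ = 1/48  ⇒  CG² = 768/7*1/48² = 1/21
CG = +√(1/21) = +0.218218

+0.218218  (= +√(1/21))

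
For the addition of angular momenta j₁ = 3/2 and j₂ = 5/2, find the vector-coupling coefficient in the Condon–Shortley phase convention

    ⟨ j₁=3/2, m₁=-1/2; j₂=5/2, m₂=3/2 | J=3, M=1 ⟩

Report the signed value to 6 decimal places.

triangle: 1!·2!·4!/8! = 48/40320
(j±m)!: 1!·2!·4!·1!·4!·2! = 2304
prefactor² = (2J+1)·Δ·N² = 96/5
  k=0: +1/(0!·1!·2!·4!·0!·0!) = 1/48
  k=1: −1/(1!·0!·1!·3!·1!·1!) = -1/6
Σ = -7/48  ⇒  CG² = 96/5·(-7/48)² = 49/120
CG = −√(49/120) = -0.639010

−√(49/120) ≈ -0.639010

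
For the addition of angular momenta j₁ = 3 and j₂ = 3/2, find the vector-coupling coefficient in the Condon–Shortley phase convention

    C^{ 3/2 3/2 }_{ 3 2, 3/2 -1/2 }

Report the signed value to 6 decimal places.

triangle: 3!*3!*0!/7! = 36/5040
(j±m)!: 5!*1!*1!*2!*3!*0! = 1440
prefactor² = (2J+1)*Δ*N² = 288/7
  k=1: −1/(1!*2!*0!*0!*3!*0!) = -1/12
Σ = -1/12  ⇒  CG² = 288/7*(-1/12)² = 2/7
CG = −√(2/7) = -0.534522

-0.534522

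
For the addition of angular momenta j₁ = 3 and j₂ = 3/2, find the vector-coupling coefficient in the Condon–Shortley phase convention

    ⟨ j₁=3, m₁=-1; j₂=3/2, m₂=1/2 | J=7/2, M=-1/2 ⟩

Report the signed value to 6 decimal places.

√[8·1!5!2!/9! · 2!4!2!1!3!4!] = √(512/7)
  +(−1)^0/∏(0,1,4,2,1,0)! = 1/48  (running 1/48)
  +(−1)^1/∏(1,0,3,1,2,1)! = -1/12  (running -1/16)
⟨..|..⟩ = √(512/7)·(-1/16) = -0.534522

-0.534522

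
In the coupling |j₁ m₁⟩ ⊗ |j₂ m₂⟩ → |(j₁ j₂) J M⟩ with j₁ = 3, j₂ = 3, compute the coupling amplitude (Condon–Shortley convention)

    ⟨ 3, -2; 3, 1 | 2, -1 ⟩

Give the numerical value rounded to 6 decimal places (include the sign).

triangle: 4!·2!·2!/9! = 96/362880
(j±m)!: 1!·5!·4!·2!·1!·3! = 34560
prefactor² = (2J+1)·Δ·N² = 320/7
  k=3: −1/(3!·1!·2!·1!·0!·1!) = -1/12
  k=4: +1/(4!·0!·1!·0!·1!·2!) = 1/48
Σ = -1/16  ⇒  CG² = 320/7·(-1/16)² = 5/28
CG = −√(5/28) = -0.422577

-0.422577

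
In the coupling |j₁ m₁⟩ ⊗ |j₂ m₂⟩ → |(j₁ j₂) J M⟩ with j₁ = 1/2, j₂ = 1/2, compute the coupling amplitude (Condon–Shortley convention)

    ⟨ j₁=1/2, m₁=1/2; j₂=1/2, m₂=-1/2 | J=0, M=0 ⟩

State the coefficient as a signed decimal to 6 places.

+0.707107

√[1·1!0!0!/2! · 1!0!0!1!0!0!] = √(1/2)
  +(−1)^0/∏(0,1,0,0,0,0)! = 1  (running 1)
⟨..|..⟩ = √(1/2)·(1) = +0.707107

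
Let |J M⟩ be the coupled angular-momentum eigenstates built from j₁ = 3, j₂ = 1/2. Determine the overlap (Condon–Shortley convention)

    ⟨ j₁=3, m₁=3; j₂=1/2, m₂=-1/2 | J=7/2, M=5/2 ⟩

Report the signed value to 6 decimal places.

√[8·0!6!1!/8! · 6!0!0!1!6!1!] = √(518400/7)
  +(−1)^0/∏(0,0,0,0,6,1)! = 1/720  (running 1/720)
⟨..|..⟩ = √(518400/7)·(1/720) = +0.377964

+0.377964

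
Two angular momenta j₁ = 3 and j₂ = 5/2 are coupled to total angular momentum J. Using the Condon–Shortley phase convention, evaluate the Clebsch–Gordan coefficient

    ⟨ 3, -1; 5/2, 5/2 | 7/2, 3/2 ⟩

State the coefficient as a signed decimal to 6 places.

+√(8/21) ≈ +0.617213

j₁+j₂−J=2  J+j₁−j₂=4  J−j₁+j₂=3  j₁+j₂+J+1=10
(j₁±m₁, j₂±m₂, J±M) = (2,4,5,0,5,2)
P² = 6144/7
sum k=2..2:
  [2] +1/48 = 1/48
S = 1/48
C² = P²·S² = 8/21 ; C = +0.617213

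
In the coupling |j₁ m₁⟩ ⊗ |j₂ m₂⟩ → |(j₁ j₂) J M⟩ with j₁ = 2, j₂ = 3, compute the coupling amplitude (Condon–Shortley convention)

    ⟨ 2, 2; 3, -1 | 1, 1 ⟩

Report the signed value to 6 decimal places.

+0.169031  (= +√(1/35))

√[3·4!0!2!/7! · 4!0!2!4!2!0!] = √(2304/35)
  +(−1)^0/∏(0,4,0,2,0,0)! = 1/48  (running 1/48)
⟨..|..⟩ = √(2304/35)·(1/48) = +0.169031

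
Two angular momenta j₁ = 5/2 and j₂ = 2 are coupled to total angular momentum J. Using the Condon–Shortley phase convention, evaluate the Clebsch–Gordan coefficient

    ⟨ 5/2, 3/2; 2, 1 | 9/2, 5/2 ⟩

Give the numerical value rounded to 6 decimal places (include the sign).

√[10·0!5!4!/10! · 4!1!3!1!7!2!] = √(11520)
  +(−1)^0/∏(0,0,1,3,4,1)! = 1/144  (running 1/144)
⟨..|..⟩ = √(11520)·(1/144) = +0.745356

+√(5/9) = +0.745356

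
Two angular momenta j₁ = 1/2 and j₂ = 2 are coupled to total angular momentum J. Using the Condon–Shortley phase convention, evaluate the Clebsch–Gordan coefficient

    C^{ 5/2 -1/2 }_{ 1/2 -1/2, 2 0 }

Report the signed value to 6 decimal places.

j₁+j₂−J=0  J+j₁−j₂=1  J−j₁+j₂=4  j₁+j₂+J+1=6
(j₁±m₁, j₂±m₂, J±M) = (0,1,2,2,2,3)
P² = 48/5
sum k=0..0:
  [0] +1/4 = 1/4
S = 1/4
C² = P²·S² = 3/5 ; C = +0.774597

+0.774597  (= +√(3/5))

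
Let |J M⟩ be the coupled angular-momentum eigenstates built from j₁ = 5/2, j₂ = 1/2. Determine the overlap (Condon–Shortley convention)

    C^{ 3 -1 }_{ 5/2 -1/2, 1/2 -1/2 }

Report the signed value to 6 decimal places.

√[7·0!5!1!/7! · 2!3!0!1!2!4!] = √(96)
  +(−1)^0/∏(0,0,3,0,2,1)! = 1/12  (running 1/12)
⟨..|..⟩ = √(96)·(1/12) = +0.816497

+0.816497  (= +√(2/3))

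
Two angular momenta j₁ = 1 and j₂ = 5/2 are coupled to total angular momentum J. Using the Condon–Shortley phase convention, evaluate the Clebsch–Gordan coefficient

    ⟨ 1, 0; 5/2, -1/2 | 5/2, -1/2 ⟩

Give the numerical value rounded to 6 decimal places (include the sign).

+√(1/35) = +0.169031

j₁+j₂−J=1  J+j₁−j₂=1  J−j₁+j₂=4  j₁+j₂+J+1=7
(j₁±m₁, j₂±m₂, J±M) = (1,1,2,3,2,3)
P² = 144/35
sum k=0..1:
  [0] +1/4 = 1/4
  [1] −1/6 = -1/6
S = 1/12
C² = P²·S² = 1/35 ; C = +0.169031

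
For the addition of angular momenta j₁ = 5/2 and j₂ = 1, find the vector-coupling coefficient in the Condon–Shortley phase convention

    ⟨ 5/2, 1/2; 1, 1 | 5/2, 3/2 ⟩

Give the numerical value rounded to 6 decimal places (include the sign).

−√(16/35) ≈ -0.676123

triangle: 1!·4!·1!/7! = 24/5040
(j±m)!: 3!·2!·2!·0!·4!·1! = 576
prefactor² = (2J+1)·Δ·N² = 576/35
  k=1: −1/(1!·0!·1!·1!·3!·0!) = -1/6
Σ = -1/6  ⇒  CG² = 576/35·(-1/6)² = 16/35
CG = −√(16/35) = -0.676123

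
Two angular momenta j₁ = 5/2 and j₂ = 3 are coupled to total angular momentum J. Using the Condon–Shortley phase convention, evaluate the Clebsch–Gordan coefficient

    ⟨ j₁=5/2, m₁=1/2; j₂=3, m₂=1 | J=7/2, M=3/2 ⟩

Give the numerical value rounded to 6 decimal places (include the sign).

j₁+j₂−J=2  J+j₁−j₂=3  J−j₁+j₂=4  j₁+j₂+J+1=10
(j₁±m₁, j₂±m₂, J±M) = (3,2,4,2,5,2)
P² = 3072/35
sum k=0..2:
  [0] +1/96 = 1/96
  [1] −1/12 = -1/12
  [2] +1/48 = 1/48
S = -5/96
C² = P²·S² = 5/21 ; C = -0.487950

-0.487950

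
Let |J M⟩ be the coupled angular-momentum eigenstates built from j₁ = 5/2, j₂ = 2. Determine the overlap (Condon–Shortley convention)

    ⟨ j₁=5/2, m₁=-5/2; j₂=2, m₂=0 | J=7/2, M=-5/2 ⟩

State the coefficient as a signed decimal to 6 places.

triangle: 1!*4!*3!/9! = 144/362880
(j±m)!: 0!*5!*2!*2!*1!*6! = 345600
prefactor² = (2J+1)*Δ*N² = 7680/7
  k=1: −1/(1!*0!*4!*1!*0!*2!) = -1/48
Σ = -1/48  ⇒  CG² = 7680/7*(-1/48)² = 10/21
CG = −√(10/21) = -0.690066

−√(10/21) = -0.690066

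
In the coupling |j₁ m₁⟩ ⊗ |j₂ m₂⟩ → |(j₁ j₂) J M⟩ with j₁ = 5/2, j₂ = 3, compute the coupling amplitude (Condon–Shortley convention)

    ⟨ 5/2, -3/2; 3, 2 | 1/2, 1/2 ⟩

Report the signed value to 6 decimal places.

+0.487950  (= +√(5/21))

√[2·5!0!1!/7! · 1!4!5!1!1!0!] = √(960/7)
  +(−1)^4/∏(4,1,0,1,0,0)! = 1/24  (running 1/24)
⟨..|..⟩ = √(960/7)·(1/24) = +0.487950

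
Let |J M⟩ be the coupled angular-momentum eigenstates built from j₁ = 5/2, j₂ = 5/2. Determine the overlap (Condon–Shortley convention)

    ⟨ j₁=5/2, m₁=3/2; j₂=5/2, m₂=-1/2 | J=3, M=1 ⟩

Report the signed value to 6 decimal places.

j₁+j₂−J=2  J+j₁−j₂=3  J−j₁+j₂=3  j₁+j₂+J+1=9
(j₁±m₁, j₂±m₂, J±M) = (4,1,2,3,4,2)
P² = 96/5
sum k=0..1:
  [0] +1/8 = 1/8
  [1] −1/12 = -1/12
S = 1/24
C² = P²·S² = 1/30 ; C = +0.182574

+√(1/30) = +0.182574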